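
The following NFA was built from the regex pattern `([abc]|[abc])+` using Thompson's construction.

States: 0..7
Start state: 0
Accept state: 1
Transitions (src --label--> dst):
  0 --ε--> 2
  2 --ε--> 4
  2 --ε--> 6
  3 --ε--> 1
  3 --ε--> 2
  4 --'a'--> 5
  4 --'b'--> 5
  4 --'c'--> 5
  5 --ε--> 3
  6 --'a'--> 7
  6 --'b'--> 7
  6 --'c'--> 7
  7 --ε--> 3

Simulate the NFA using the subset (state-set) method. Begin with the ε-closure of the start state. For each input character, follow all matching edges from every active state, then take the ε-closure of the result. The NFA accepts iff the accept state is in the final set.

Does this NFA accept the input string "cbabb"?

start: ε-closure({0}) = {0,2,4,6}
'c' @ 1: {1,2,3,4,5,6,7}  ✓accept
'b' @ 2: {1,2,3,4,5,6,7}  ✓accept
'a' @ 3: {1,2,3,4,5,6,7}  ✓accept
'b' @ 4: {1,2,3,4,5,6,7}  ✓accept
'b' @ 5: {1,2,3,4,5,6,7}  ✓accept
final: {1,2,3,4,5,6,7}; accept 1 in set

Answer: ACCEPT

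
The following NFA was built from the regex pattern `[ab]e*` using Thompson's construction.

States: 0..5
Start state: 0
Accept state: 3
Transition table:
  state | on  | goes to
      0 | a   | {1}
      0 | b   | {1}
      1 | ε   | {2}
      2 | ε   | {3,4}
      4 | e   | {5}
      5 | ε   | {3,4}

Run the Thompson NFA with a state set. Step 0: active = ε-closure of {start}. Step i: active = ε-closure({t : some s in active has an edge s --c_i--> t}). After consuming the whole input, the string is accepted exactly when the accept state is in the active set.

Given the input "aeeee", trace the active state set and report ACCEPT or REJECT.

Answer: ACCEPT

Derivation:
start: ε-closure({0}) = {0}
'a' @ 1: {1,2,3,4}  (accept∈set)
'e' @ 2: {3,4,5}  (accept∈set)
'e' @ 3: {3,4,5}  (accept∈set)
'e' @ 4: {3,4,5}  (accept∈set)
'e' @ 5: {3,4,5}  (accept∈set)
end set {3,4,5} — state 3 in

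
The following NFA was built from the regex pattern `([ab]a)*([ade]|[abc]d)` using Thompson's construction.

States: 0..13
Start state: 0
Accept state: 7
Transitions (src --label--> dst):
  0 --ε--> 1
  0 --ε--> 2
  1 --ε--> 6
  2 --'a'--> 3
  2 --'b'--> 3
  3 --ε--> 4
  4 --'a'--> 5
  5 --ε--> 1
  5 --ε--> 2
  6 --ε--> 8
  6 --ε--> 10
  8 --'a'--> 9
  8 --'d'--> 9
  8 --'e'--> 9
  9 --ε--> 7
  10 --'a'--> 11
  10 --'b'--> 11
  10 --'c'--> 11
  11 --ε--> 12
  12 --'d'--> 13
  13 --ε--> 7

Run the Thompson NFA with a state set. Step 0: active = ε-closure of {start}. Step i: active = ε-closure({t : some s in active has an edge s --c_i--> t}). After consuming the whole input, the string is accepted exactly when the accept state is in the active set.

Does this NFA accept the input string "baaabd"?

Answer: ACCEPT

Trace:
S₀ = ε-closure({0}) = {0,1,2,6,8,10}
'b' @ 1: {3,4,11,12}
'a' @ 2: {1,2,5,6,8,10}
'a' @ 3: {3,4,7,9,11,12}  ✓accept
'a' @ 4: {1,2,5,6,8,10}
'b' @ 5: {3,4,11,12}
'd' @ 6: {7,13}  ✓accept
final: {7,13}; accept 7 in set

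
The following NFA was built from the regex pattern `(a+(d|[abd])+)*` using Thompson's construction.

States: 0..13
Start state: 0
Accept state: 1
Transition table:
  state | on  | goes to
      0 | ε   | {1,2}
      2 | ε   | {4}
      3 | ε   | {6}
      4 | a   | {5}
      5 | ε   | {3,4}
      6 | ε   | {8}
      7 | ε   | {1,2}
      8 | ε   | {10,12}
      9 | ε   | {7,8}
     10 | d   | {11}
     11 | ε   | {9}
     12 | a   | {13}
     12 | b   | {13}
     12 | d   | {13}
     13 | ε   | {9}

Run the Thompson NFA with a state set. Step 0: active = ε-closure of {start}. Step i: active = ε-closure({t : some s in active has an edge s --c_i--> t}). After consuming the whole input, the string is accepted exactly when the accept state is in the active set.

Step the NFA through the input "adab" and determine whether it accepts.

S₀ = ε-closure({0}) = {0,1,2,4}
'a' @ 1: {3,4,5,6,8,10,12}
'd' @ 2: {1,2,4,7,8,9,10,11,12,13}  (accept∈set)
'a' @ 3: {1,2,3,4,5,6,7,8,9,10,12,13}  (accept∈set)
'b' @ 4: {1,2,4,7,8,9,10,12,13}  (accept∈set)
after full input: {1,2,4,7,8,9,10,12,13}  (accept=1 in)

Answer: ACCEPT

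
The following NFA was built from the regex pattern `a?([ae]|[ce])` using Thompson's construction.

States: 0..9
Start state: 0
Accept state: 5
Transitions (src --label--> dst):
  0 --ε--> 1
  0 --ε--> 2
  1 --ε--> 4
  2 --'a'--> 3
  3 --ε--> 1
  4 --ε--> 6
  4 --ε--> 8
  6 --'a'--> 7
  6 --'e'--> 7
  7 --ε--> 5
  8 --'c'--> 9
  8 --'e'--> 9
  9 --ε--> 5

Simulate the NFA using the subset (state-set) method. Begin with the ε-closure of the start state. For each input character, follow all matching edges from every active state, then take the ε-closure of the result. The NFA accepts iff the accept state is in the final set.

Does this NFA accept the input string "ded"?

start: ε-closure({0}) = {0,1,2,4,6,8}
'd' @ 1: {}  — state set empty
rest 'ed' ignored (set empty)
after full input: {}  (accept=5 not in)

Answer: REJECT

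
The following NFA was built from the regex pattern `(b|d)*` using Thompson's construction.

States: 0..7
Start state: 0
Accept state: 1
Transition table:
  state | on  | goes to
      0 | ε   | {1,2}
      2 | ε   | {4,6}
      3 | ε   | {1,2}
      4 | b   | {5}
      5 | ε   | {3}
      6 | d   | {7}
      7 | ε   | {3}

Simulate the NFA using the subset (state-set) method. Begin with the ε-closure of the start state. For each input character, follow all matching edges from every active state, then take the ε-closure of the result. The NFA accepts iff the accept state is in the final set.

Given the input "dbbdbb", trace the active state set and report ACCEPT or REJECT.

initial (ε-close {0}): {0,1,2,4,6}
'd' @ 1: {1,2,3,4,6,7}  ✓accept
'b' @ 2: {1,2,3,4,5,6}  ✓accept
'b' @ 3: {1,2,3,4,5,6}  ✓accept
'd' @ 4: {1,2,3,4,6,7}  ✓accept
'b' @ 5: {1,2,3,4,5,6}  ✓accept
'b' @ 6: {1,2,3,4,5,6}  ✓accept
after full input: {1,2,3,4,5,6}  (accept=1 in)

Answer: ACCEPT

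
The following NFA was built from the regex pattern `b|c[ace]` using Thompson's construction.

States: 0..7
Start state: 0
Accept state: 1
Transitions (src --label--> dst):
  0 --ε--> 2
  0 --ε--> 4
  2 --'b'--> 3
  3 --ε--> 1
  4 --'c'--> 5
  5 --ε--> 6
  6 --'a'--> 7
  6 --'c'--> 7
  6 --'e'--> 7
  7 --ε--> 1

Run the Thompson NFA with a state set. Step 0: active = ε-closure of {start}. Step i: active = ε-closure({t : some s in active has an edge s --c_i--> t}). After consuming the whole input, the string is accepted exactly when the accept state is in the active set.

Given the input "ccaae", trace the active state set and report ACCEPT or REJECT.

initial (ε-close {0}): {0,2,4}
'c' @ 1: {5,6}
'c' @ 2: {1,7}  ✓accept
'a' @ 3: {}  — dead — no transitions
rest 'ae' ignored (set empty)
end set {} — state 1 not in

Answer: REJECT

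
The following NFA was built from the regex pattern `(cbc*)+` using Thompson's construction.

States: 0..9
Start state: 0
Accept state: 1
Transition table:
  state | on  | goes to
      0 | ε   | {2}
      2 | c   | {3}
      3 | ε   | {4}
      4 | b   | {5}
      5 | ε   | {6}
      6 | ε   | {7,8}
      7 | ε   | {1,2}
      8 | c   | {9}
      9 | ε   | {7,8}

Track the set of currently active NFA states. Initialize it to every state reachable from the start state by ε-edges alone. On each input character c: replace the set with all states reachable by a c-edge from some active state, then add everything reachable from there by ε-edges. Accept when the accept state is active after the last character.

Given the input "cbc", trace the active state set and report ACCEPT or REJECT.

Answer: ACCEPT

Steps:
initial (ε-close {0}): {0,2}
'c' @ 1: {3,4}
'b' @ 2: {1,2,5,6,7,8}  ✓accept
'c' @ 3: {1,2,3,4,7,8,9}  ✓accept
after full input: {1,2,3,4,7,8,9}  (accept=1 in)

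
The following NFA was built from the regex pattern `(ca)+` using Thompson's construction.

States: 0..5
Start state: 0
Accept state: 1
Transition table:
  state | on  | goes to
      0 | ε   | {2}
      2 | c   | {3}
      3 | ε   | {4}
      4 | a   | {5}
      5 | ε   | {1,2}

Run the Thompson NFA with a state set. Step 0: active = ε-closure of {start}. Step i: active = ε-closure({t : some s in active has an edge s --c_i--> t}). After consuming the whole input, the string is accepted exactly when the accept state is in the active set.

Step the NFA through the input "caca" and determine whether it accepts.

initial (ε-close {0}): {0,2}
'c' @ 1: {3,4}
'a' @ 2: {1,2,5}  ✓accept
'c' @ 3: {3,4}
'a' @ 4: {1,2,5}  ✓accept
final: {1,2,5}; accept 1 in set

Answer: ACCEPT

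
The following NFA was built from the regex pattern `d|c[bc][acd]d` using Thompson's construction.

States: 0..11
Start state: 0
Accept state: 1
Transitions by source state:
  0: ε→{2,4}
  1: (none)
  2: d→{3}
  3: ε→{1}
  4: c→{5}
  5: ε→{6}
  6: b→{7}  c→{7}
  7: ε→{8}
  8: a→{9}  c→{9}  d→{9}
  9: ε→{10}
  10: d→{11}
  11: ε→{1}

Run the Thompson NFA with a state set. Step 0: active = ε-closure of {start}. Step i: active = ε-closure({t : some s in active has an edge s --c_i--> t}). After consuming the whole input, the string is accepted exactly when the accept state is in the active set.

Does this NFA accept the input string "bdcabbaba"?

Answer: REJECT

Derivation:
initial (ε-close {0}): {0,2,4}
'b' @ 1: {}  — state set empty
rest 'dcabbaba' ignored (set empty)
final: {}; accept 1 not in set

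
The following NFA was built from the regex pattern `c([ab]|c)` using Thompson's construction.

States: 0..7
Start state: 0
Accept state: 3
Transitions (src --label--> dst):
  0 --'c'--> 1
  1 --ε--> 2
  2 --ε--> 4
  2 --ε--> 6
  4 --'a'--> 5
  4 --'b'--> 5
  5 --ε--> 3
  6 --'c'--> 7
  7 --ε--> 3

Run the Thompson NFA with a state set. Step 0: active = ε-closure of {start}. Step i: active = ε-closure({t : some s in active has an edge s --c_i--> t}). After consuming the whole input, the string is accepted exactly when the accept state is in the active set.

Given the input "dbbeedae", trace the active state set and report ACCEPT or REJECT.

start: ε-closure({0}) = {0}
'd' @ 1: {}  — state set empty
rest 'bbeedae' ignored (set empty)
after full input: {}  (accept=3 not in)

Answer: REJECT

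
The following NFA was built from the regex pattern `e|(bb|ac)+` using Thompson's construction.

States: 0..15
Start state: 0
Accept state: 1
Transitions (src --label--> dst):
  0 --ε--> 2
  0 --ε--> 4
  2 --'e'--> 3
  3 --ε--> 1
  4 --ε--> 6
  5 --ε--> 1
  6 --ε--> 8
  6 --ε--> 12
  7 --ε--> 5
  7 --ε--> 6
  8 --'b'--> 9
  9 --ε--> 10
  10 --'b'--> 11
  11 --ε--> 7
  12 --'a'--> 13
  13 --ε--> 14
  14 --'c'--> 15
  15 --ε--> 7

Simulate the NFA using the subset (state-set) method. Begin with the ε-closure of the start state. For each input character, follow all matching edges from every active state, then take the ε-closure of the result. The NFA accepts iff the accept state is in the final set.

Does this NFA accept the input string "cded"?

Answer: REJECT

Trace:
start: ε-closure({0}) = {0,2,4,6,8,12}
'c' @ 1: {}  — no active states
rest 'ded' ignored (set empty)
end set {} — state 1 not in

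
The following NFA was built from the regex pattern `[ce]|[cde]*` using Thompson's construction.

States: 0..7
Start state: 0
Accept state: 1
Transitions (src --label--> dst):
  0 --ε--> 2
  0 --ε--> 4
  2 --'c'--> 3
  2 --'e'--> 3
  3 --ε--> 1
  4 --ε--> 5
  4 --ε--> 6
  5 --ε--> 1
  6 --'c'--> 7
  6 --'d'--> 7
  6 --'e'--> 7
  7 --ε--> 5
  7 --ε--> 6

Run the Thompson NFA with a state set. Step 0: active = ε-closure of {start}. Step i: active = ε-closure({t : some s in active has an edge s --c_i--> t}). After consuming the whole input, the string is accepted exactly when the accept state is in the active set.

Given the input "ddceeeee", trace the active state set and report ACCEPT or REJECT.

Answer: ACCEPT

Derivation:
start: ε-closure({0}) = {0,1,2,4,5,6}
'd' @ 1: {1,5,6,7}  (accept∈set)
'd' @ 2: {1,5,6,7}  (accept∈set)
'c' @ 3: {1,5,6,7}  (accept∈set)
'e' @ 4: {1,5,6,7}  (accept∈set)
'e' @ 5: {1,5,6,7}  (accept∈set)
'e' @ 6: {1,5,6,7}  (accept∈set)
'e' @ 7: {1,5,6,7}  (accept∈set)
'e' @ 8: {1,5,6,7}  (accept∈set)
end set {1,5,6,7} — state 1 in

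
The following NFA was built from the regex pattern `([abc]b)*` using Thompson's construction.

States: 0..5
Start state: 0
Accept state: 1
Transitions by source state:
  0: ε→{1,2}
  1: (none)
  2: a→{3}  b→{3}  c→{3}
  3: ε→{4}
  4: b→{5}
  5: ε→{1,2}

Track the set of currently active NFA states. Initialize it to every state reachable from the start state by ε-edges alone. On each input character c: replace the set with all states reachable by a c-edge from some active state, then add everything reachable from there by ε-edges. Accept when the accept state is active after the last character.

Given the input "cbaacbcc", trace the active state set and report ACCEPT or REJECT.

Answer: REJECT

Steps:
S₀ = ε-closure({0}) = {0,1,2}
'c' @ 1: {3,4}
'b' @ 2: {1,2,5}  [accepting]
'a' @ 3: {3,4}
'a' @ 4: {}  — state set empty
rest 'cbcc' ignored (set empty)
end set {} — state 1 not in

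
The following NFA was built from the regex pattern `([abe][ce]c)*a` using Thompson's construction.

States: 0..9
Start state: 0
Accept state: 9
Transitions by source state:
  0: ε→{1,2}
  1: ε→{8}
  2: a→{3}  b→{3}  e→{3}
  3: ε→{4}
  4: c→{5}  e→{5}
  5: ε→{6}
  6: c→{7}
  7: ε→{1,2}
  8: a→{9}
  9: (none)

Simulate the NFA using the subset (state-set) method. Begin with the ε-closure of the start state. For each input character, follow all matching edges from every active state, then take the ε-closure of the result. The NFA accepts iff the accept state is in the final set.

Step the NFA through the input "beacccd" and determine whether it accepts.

S₀ = ε-closure({0}) = {0,1,2,8}
'b' @ 1: {3,4}
'e' @ 2: {5,6}
'a' @ 3: {}  — state set empty
rest 'cccd' ignored (set empty)
end set {} — state 9 not in

Answer: REJECT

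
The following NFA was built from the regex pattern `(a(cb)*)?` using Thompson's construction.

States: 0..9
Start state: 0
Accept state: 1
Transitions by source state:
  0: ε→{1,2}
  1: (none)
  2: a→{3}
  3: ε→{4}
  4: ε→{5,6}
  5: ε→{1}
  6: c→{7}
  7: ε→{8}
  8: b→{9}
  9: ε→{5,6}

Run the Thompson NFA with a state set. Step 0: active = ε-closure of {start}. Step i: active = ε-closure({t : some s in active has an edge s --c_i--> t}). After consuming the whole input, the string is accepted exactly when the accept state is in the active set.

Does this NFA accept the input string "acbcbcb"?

S₀ = ε-closure({0}) = {0,1,2}
'a' @ 1: {1,3,4,5,6}  [accepting]
'c' @ 2: {7,8}
'b' @ 3: {1,5,6,9}  [accepting]
'c' @ 4: {7,8}
'b' @ 5: {1,5,6,9}  [accepting]
'c' @ 6: {7,8}
'b' @ 7: {1,5,6,9}  [accepting]
final: {1,5,6,9}; accept 1 in set

Answer: ACCEPT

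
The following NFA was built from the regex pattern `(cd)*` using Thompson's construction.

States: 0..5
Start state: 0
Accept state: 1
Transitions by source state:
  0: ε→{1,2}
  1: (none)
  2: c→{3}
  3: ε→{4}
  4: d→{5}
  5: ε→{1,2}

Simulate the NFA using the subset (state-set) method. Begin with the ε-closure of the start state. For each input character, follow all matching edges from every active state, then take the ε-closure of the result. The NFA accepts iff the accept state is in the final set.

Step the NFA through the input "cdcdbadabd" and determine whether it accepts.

start: ε-closure({0}) = {0,1,2}
'c' @ 1: {3,4}
'd' @ 2: {1,2,5}  (accept∈set)
'c' @ 3: {3,4}
'd' @ 4: {1,2,5}  (accept∈set)
'b' @ 5: {}  — no active states
rest 'adabd' ignored (set empty)
end set {} — state 1 not in

Answer: REJECT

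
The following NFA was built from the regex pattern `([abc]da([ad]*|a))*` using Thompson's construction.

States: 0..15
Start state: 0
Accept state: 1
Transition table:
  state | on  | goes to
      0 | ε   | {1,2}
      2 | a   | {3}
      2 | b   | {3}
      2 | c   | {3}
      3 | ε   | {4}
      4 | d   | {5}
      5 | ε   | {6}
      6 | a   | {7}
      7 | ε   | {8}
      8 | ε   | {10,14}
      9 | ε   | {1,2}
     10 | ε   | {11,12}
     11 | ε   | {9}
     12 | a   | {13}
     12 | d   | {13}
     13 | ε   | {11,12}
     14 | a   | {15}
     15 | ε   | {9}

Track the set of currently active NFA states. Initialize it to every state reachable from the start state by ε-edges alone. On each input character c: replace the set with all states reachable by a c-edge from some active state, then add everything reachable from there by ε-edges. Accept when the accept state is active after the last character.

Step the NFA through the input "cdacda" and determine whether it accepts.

Answer: ACCEPT

Trace:
S₀ = ε-closure({0}) = {0,1,2}
'c' @ 1: {3,4}
'd' @ 2: {5,6}
'a' @ 3: {1,2,7,8,9,10,11,12,14}  [accepting]
'c' @ 4: {3,4}
'd' @ 5: {5,6}
'a' @ 6: {1,2,7,8,9,10,11,12,14}  [accepting]
final: {1,2,7,8,9,10,11,12,14}; accept 1 in set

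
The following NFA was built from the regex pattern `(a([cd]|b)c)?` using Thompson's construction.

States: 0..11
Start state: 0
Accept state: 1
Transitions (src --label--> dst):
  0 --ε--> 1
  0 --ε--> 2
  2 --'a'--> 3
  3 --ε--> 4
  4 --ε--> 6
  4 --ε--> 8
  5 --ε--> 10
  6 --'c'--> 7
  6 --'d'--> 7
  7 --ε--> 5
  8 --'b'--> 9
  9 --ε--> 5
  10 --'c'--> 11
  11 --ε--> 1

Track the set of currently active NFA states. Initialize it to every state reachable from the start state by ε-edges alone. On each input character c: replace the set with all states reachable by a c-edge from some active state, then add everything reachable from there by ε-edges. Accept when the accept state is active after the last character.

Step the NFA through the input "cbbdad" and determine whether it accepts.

Answer: REJECT

Derivation:
start: ε-closure({0}) = {0,1,2}
'c' @ 1: {}  — dead — no transitions
rest 'bbdad' ignored (set empty)
after full input: {}  (accept=1 not in)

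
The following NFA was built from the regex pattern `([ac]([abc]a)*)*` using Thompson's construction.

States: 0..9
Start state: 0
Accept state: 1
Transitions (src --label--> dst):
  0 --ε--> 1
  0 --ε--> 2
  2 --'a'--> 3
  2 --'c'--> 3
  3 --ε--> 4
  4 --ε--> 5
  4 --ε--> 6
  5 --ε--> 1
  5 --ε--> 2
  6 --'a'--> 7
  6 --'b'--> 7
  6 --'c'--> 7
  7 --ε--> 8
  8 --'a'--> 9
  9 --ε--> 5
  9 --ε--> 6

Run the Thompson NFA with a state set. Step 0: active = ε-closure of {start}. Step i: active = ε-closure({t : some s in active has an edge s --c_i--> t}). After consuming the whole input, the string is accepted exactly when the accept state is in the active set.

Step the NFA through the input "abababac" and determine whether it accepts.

Answer: ACCEPT

Derivation:
initial (ε-close {0}): {0,1,2}
'a' @ 1: {1,2,3,4,5,6}  ✓accept
'b' @ 2: {7,8}
'a' @ 3: {1,2,5,6,9}  ✓accept
'b' @ 4: {7,8}
'a' @ 5: {1,2,5,6,9}  ✓accept
'b' @ 6: {7,8}
'a' @ 7: {1,2,5,6,9}  ✓accept
'c' @ 8: {1,2,3,4,5,6,7,8}  ✓accept
final: {1,2,3,4,5,6,7,8}; accept 1 in set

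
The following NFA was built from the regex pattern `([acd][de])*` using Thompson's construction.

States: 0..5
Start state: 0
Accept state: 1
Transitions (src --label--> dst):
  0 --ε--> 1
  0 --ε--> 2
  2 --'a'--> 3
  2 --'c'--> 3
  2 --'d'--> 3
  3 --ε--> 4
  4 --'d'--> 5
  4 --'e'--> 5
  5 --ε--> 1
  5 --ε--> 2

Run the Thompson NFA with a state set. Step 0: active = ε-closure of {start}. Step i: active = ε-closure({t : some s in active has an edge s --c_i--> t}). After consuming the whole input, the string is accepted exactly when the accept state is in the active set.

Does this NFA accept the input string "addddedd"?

S₀ = ε-closure({0}) = {0,1,2}
'a' @ 1: {3,4}
'd' @ 2: {1,2,5}  ✓accept
'd' @ 3: {3,4}
'd' @ 4: {1,2,5}  ✓accept
'd' @ 5: {3,4}
'e' @ 6: {1,2,5}  ✓accept
'd' @ 7: {3,4}
'd' @ 8: {1,2,5}  ✓accept
after full input: {1,2,5}  (accept=1 in)

Answer: ACCEPT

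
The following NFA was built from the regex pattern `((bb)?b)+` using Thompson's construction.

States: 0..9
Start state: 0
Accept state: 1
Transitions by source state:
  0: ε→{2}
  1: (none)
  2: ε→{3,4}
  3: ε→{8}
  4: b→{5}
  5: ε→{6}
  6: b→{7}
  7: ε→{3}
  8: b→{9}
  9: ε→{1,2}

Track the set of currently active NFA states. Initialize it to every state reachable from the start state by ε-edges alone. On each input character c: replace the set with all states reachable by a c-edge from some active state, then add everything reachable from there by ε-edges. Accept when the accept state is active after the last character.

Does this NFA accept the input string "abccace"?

initial (ε-close {0}): {0,2,3,4,8}
'a' @ 1: {}  — dead — no transitions
rest 'bccace' ignored (set empty)
end set {} — state 1 not in

Answer: REJECT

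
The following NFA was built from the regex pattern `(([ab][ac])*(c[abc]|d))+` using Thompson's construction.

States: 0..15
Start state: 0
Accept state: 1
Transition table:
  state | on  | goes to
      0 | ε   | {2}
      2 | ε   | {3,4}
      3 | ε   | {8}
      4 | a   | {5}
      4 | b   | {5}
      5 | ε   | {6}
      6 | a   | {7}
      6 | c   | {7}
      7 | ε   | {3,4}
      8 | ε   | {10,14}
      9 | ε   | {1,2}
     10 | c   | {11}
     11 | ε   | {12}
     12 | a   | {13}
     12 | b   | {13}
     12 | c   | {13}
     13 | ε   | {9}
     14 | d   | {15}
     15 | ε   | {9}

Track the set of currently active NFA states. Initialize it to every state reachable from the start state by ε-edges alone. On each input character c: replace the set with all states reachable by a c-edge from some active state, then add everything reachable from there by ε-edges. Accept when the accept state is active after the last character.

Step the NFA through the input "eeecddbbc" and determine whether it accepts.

S₀ = ε-closure({0}) = {0,2,3,4,8,10,14}
'e' @ 1: {}  — state set empty
rest 'eecddbbc' ignored (set empty)
end set {} — state 1 not in

Answer: REJECT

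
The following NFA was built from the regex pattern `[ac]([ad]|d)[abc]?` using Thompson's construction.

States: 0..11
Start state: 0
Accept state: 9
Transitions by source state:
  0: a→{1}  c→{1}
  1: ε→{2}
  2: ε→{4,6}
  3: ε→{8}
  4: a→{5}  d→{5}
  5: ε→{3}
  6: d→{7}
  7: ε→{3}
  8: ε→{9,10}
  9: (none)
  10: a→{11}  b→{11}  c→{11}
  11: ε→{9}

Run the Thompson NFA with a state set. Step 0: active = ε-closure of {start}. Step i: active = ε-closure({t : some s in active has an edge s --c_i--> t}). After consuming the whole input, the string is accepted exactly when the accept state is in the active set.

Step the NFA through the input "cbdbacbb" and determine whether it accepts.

Answer: REJECT

Derivation:
initial (ε-close {0}): {0}
'c' @ 1: {1,2,4,6}
'b' @ 2: {}  — dead — no transitions
rest 'dbacbb' ignored (set empty)
after full input: {}  (accept=9 not in)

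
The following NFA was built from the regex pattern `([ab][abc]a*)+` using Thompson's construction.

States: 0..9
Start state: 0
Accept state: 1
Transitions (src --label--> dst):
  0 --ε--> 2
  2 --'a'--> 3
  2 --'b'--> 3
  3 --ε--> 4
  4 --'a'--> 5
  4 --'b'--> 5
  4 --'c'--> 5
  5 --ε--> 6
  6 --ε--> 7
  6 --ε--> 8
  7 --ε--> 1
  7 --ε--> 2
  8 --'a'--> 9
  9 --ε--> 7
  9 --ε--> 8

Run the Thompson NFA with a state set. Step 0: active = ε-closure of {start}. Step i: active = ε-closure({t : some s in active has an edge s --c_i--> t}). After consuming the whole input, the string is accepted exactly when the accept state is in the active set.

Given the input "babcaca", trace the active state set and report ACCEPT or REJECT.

start: ε-closure({0}) = {0,2}
'b' @ 1: {3,4}
'a' @ 2: {1,2,5,6,7,8}  [accepting]
'b' @ 3: {3,4}
'c' @ 4: {1,2,5,6,7,8}  [accepting]
'a' @ 5: {1,2,3,4,7,8,9}  [accepting]
'c' @ 6: {1,2,5,6,7,8}  [accepting]
'a' @ 7: {1,2,3,4,7,8,9}  [accepting]
end set {1,2,3,4,7,8,9} — state 1 in

Answer: ACCEPT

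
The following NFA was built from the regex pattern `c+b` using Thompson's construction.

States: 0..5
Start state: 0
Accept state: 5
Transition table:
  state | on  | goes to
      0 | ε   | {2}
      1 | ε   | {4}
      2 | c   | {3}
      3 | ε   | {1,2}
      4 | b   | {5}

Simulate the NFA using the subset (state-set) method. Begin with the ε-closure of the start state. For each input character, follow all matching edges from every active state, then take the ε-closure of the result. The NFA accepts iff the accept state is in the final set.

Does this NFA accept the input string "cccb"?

Answer: ACCEPT

Steps:
start: ε-closure({0}) = {0,2}
'c' @ 1: {1,2,3,4}
'c' @ 2: {1,2,3,4}
'c' @ 3: {1,2,3,4}
'b' @ 4: {5}  (accept∈set)
final: {5}; accept 5 in set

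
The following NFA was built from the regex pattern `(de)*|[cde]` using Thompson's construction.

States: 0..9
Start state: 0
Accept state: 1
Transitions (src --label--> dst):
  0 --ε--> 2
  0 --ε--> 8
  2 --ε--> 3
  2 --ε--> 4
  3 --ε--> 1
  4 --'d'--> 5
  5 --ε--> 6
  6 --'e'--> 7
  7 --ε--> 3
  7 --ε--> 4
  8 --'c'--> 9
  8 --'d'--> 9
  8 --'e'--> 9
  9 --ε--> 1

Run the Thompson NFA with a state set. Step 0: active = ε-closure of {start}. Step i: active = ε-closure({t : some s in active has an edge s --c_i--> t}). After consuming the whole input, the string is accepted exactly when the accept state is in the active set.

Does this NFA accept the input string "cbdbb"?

S₀ = ε-closure({0}) = {0,1,2,3,4,8}
'c' @ 1: {1,9}  (accept∈set)
'b' @ 2: {}  — state set empty
rest 'dbb' ignored (set empty)
end set {} — state 1 not in

Answer: REJECT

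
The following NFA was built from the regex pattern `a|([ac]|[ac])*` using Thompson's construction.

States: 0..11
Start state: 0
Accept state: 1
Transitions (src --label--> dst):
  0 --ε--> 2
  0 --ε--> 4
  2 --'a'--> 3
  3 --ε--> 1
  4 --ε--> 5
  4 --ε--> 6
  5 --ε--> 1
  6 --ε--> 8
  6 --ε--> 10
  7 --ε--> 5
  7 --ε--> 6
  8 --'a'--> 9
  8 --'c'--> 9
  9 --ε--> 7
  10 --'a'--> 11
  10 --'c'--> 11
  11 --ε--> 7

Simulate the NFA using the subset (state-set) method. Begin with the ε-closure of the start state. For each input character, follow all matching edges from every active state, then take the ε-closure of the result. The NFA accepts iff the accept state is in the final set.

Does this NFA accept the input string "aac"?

start: ε-closure({0}) = {0,1,2,4,5,6,8,10}
'a' @ 1: {1,3,5,6,7,8,9,10,11}  [accepting]
'a' @ 2: {1,5,6,7,8,9,10,11}  [accepting]
'c' @ 3: {1,5,6,7,8,9,10,11}  [accepting]
end set {1,5,6,7,8,9,10,11} — state 1 in

Answer: ACCEPT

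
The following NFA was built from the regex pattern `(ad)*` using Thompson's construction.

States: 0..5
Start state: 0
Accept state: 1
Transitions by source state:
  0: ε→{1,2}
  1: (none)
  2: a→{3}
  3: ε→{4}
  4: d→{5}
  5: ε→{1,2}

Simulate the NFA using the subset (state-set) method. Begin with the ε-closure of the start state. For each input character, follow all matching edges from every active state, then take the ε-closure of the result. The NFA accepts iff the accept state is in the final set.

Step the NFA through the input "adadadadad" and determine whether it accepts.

Answer: ACCEPT

Derivation:
start: ε-closure({0}) = {0,1,2}
'a' @ 1: {3,4}
'd' @ 2: {1,2,5}  ✓accept
'a' @ 3: {3,4}
'd' @ 4: {1,2,5}  ✓accept
'a' @ 5: {3,4}
'd' @ 6: {1,2,5}  ✓accept
'a' @ 7: {3,4}
'd' @ 8: {1,2,5}  ✓accept
'a' @ 9: {3,4}
'd' @ 10: {1,2,5}  ✓accept
final: {1,2,5}; accept 1 in set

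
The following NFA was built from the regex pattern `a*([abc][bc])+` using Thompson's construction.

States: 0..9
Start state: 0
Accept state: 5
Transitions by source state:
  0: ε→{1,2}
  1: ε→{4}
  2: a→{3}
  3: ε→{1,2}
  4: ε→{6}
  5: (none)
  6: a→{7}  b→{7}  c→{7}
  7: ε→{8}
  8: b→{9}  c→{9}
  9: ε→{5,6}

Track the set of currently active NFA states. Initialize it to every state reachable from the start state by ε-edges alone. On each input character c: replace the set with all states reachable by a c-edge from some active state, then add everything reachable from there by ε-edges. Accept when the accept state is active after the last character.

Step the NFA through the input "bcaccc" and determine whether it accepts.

initial (ε-close {0}): {0,1,2,4,6}
'b' @ 1: {7,8}
'c' @ 2: {5,6,9}  (accept∈set)
'a' @ 3: {7,8}
'c' @ 4: {5,6,9}  (accept∈set)
'c' @ 5: {7,8}
'c' @ 6: {5,6,9}  (accept∈set)
final: {5,6,9}; accept 5 in set

Answer: ACCEPT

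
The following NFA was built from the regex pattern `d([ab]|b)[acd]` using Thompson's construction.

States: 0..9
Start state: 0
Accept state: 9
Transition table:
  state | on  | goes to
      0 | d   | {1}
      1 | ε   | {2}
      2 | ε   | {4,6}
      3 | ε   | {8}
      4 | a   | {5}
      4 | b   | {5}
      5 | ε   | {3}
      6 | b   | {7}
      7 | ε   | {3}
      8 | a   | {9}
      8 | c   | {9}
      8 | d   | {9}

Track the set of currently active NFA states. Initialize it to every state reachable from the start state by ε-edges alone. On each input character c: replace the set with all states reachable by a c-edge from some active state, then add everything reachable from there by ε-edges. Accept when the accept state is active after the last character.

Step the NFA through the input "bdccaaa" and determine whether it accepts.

Answer: REJECT

Trace:
S₀ = ε-closure({0}) = {0}
'b' @ 1: {}  — dead — no transitions
rest 'dccaaa' ignored (set empty)
final: {}; accept 9 not in set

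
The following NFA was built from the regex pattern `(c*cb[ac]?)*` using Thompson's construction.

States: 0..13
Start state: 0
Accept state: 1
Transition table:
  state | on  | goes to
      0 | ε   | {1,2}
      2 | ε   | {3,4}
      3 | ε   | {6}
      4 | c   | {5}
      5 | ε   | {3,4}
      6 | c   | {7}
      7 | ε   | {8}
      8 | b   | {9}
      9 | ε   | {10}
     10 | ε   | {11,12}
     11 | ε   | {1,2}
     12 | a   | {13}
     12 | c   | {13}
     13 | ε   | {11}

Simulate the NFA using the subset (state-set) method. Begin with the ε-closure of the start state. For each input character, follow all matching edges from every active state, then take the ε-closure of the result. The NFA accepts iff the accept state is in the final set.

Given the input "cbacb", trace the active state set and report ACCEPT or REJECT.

Answer: ACCEPT

Trace:
initial (ε-close {0}): {0,1,2,3,4,6}
'c' @ 1: {3,4,5,6,7,8}
'b' @ 2: {1,2,3,4,6,9,10,11,12}  (accept∈set)
'a' @ 3: {1,2,3,4,6,11,13}  (accept∈set)
'c' @ 4: {3,4,5,6,7,8}
'b' @ 5: {1,2,3,4,6,9,10,11,12}  (accept∈set)
after full input: {1,2,3,4,6,9,10,11,12}  (accept=1 in)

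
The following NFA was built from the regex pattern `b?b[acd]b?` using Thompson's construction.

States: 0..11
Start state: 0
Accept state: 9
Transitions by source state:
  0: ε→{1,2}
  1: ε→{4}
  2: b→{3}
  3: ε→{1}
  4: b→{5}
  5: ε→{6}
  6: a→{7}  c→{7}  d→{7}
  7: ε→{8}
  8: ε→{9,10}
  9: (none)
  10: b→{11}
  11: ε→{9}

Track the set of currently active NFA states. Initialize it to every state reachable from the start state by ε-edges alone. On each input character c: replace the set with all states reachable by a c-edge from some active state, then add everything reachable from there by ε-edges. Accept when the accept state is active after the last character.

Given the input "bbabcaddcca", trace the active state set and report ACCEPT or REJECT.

start: ε-closure({0}) = {0,1,2,4}
'b' @ 1: {1,3,4,5,6}
'b' @ 2: {5,6}
'a' @ 3: {7,8,9,10}  ✓accept
'b' @ 4: {9,11}  ✓accept
'c' @ 5: {}  — dead — no transitions
rest 'addcca' ignored (set empty)
end set {} — state 9 not in

Answer: REJECT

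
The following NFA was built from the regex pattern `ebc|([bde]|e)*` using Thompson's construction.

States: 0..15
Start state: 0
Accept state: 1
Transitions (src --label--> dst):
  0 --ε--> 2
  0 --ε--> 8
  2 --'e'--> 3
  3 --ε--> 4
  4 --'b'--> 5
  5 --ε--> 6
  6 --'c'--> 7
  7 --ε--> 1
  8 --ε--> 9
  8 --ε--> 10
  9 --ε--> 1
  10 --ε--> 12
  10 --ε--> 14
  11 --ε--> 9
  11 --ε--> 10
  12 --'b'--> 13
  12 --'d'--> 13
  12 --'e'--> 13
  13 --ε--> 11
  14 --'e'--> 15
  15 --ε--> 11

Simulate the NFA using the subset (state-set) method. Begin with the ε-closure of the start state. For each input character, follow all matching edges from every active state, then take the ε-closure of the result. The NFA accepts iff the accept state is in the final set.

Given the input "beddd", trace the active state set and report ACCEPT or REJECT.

Answer: ACCEPT

Steps:
S₀ = ε-closure({0}) = {0,1,2,8,9,10,12,14}
'b' @ 1: {1,9,10,11,12,13,14}  ✓accept
'e' @ 2: {1,9,10,11,12,13,14,15}  ✓accept
'd' @ 3: {1,9,10,11,12,13,14}  ✓accept
'd' @ 4: {1,9,10,11,12,13,14}  ✓accept
'd' @ 5: {1,9,10,11,12,13,14}  ✓accept
after full input: {1,9,10,11,12,13,14}  (accept=1 in)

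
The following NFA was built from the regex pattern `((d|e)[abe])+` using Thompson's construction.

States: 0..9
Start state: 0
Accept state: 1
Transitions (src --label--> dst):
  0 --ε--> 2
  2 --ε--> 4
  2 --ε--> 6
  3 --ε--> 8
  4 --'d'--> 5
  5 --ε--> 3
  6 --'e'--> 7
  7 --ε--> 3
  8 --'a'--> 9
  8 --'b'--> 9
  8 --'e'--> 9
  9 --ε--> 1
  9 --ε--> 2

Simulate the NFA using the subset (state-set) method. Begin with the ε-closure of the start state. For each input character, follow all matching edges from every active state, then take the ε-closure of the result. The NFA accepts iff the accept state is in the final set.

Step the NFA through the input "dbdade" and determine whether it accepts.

Answer: ACCEPT

Steps:
start: ε-closure({0}) = {0,2,4,6}
'd' @ 1: {3,5,8}
'b' @ 2: {1,2,4,6,9}  [accepting]
'd' @ 3: {3,5,8}
'a' @ 4: {1,2,4,6,9}  [accepting]
'd' @ 5: {3,5,8}
'e' @ 6: {1,2,4,6,9}  [accepting]
after full input: {1,2,4,6,9}  (accept=1 in)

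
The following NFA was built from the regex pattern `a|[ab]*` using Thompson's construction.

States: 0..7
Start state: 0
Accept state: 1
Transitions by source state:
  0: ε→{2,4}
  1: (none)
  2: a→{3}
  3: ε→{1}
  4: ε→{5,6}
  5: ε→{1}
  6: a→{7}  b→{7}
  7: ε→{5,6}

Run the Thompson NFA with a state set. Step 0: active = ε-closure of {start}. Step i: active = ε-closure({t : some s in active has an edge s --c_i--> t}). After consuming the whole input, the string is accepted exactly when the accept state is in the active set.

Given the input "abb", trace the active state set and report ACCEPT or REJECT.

Answer: ACCEPT

Steps:
S₀ = ε-closure({0}) = {0,1,2,4,5,6}
'a' @ 1: {1,3,5,6,7}  ✓accept
'b' @ 2: {1,5,6,7}  ✓accept
'b' @ 3: {1,5,6,7}  ✓accept
final: {1,5,6,7}; accept 1 in set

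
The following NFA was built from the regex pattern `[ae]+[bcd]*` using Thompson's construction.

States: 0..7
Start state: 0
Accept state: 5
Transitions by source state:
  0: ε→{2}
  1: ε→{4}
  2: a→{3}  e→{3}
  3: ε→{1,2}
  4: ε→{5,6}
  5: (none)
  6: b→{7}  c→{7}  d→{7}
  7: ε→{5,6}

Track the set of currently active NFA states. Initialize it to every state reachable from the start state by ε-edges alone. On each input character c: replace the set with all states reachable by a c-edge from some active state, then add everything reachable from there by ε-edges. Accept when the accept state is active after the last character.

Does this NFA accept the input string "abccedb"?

start: ε-closure({0}) = {0,2}
'a' @ 1: {1,2,3,4,5,6}  [accepting]
'b' @ 2: {5,6,7}  [accepting]
'c' @ 3: {5,6,7}  [accepting]
'c' @ 4: {5,6,7}  [accepting]
'e' @ 5: {}  — no active states
rest 'db' ignored (set empty)
end set {} — state 5 not in

Answer: REJECT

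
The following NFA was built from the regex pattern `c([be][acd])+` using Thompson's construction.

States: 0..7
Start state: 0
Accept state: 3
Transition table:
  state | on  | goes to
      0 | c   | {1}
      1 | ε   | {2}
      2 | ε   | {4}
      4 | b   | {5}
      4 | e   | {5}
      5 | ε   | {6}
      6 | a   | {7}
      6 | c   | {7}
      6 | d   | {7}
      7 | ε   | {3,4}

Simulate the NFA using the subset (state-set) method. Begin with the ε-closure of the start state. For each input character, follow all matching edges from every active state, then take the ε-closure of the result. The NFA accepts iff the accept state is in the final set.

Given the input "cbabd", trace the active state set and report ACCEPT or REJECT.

start: ε-closure({0}) = {0}
'c' @ 1: {1,2,4}
'b' @ 2: {5,6}
'a' @ 3: {3,4,7}  [accepting]
'b' @ 4: {5,6}
'd' @ 5: {3,4,7}  [accepting]
final: {3,4,7}; accept 3 in set

Answer: ACCEPT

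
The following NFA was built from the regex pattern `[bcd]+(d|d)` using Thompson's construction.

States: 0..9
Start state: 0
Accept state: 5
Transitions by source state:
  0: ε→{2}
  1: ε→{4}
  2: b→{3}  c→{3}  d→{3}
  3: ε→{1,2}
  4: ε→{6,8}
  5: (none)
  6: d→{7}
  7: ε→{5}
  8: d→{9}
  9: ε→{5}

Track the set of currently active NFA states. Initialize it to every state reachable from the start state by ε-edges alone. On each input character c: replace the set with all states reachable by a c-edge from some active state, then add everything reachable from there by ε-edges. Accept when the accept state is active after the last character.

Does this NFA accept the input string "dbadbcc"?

Answer: REJECT

Trace:
initial (ε-close {0}): {0,2}
'd' @ 1: {1,2,3,4,6,8}
'b' @ 2: {1,2,3,4,6,8}
'a' @ 3: {}  — dead — no transitions
rest 'dbcc' ignored (set empty)
end set {} — state 5 not in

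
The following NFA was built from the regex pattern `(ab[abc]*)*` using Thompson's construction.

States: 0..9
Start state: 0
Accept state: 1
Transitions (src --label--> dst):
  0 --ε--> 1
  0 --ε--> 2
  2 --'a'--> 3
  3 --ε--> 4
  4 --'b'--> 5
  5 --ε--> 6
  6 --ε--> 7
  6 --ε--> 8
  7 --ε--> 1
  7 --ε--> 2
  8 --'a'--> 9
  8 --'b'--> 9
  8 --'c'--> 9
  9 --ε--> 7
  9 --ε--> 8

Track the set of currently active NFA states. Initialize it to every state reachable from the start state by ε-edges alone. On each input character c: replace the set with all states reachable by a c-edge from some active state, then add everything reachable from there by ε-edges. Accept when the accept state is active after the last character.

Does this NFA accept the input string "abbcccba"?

Answer: ACCEPT

Trace:
initial (ε-close {0}): {0,1,2}
'a' @ 1: {3,4}
'b' @ 2: {1,2,5,6,7,8}  [accepting]
'b' @ 3: {1,2,7,8,9}  [accepting]
'c' @ 4: {1,2,7,8,9}  [accepting]
'c' @ 5: {1,2,7,8,9}  [accepting]
'c' @ 6: {1,2,7,8,9}  [accepting]
'b' @ 7: {1,2,7,8,9}  [accepting]
'a' @ 8: {1,2,3,4,7,8,9}  [accepting]
end set {1,2,3,4,7,8,9} — state 1 in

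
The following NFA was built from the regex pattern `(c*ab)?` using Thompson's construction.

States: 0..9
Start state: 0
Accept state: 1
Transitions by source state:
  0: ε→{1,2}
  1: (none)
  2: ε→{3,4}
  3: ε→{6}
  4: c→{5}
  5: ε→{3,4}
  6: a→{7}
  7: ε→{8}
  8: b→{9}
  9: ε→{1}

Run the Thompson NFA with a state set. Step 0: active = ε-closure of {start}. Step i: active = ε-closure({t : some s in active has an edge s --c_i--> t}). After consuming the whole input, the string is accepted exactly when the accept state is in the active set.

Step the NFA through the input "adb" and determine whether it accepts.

Answer: REJECT

Derivation:
start: ε-closure({0}) = {0,1,2,3,4,6}
'a' @ 1: {7,8}
'd' @ 2: {}  — state set empty
rest 'b' ignored (set empty)
after full input: {}  (accept=1 not in)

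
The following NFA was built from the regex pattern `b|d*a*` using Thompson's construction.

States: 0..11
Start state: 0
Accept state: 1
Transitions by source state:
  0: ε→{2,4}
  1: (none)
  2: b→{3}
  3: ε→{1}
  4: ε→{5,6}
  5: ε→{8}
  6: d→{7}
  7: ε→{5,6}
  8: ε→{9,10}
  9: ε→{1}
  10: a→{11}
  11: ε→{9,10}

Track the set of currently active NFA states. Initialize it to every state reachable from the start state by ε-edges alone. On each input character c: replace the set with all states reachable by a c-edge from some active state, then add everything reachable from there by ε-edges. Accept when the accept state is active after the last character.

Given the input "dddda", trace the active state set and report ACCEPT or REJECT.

start: ε-closure({0}) = {0,1,2,4,5,6,8,9,10}
'd' @ 1: {1,5,6,7,8,9,10}  ✓accept
'd' @ 2: {1,5,6,7,8,9,10}  ✓accept
'd' @ 3: {1,5,6,7,8,9,10}  ✓accept
'd' @ 4: {1,5,6,7,8,9,10}  ✓accept
'a' @ 5: {1,9,10,11}  ✓accept
final: {1,9,10,11}; accept 1 in set

Answer: ACCEPT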